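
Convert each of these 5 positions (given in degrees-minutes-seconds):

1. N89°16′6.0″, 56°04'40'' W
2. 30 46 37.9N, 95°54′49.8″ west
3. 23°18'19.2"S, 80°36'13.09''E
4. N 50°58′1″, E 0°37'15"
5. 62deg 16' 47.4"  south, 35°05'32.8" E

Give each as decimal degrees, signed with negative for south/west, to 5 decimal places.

Point 1:
  Latitude: 89 + 16/60 + 6/3600 = 89.268333
  N ⇒ keep positive
  Lon: 56° + 4/60 + 40/3600 = 56 + 0.066667 + 0.011111 = 56.077778
  hemisphere W, so the sign is −
Point 2:
  Lat: 30 + 46/60 + 37.9/3600 = 30.777194
  N ⇒ keep positive
  λ: 95 + 54/60 + 49.8/3600 = 95.913833
  hemisphere W, so the sign is −
Point 3:
  Lat: 18′ + 19.2″ = 18.32000′; 23 + 18.32000/60 = 23.305333
  S → negative
  λ: 80° + 36/60 + 13.09/3600 = 80 + 0.600000 + 0.003636 = 80.603636
  E ⇒ keep positive
Point 4:
  φ: 50° + 58/60 + 1/3600 = 50 + 0.966667 + 0.000278 = 50.966944
  N → positive
  Longitude: 0° + 37/60 + 15/3600 = 0 + 0.616667 + 0.004167 = 0.620833
  E ⇒ keep positive
Point 5:
  φ: 16′ + 47.4″ = 16.79000′; 62 + 16.79000/60 = 62.279833
  S → negative
  Lon: 35° + 5/60 + 32.8/3600 = 35 + 0.083333 + 0.009111 = 35.092444
  E → positive

1. 89.26833, -56.07778
2. 30.77719, -95.91383
3. -23.30533, 80.60364
4. 50.96694, 0.62083
5. -62.27983, 35.09244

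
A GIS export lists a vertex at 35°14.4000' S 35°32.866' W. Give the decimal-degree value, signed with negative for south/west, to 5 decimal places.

Latitude: 35 + 14.4/60 = 35.240000
hemisphere S, so the sign is −
Lon: 32.866′ = 0.547767°; total 35.547767
W → negative

-35.24000, -35.54777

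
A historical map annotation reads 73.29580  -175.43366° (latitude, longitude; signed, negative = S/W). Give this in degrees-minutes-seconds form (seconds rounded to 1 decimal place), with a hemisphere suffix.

φ: 0.295800° → 17.74800′; 0.74800 × 60 = 44.880″
Longitude is negative → W; |value| = 175.433660
λ: 0.433660 × 60 = 26.01960′ → 26′, remainder × 60 = 1.176″

73°17′44.9″ N, 175°26′1.2″ W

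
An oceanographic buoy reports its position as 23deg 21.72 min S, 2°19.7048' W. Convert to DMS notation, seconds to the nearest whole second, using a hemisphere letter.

Lat: 21.72000′ → 21′ and 0.72000 × 60 = 43.20″
λ: fractional minutes 0.70480 × 60 = 42.29″

23°21′43″ S, 2°19′42″ W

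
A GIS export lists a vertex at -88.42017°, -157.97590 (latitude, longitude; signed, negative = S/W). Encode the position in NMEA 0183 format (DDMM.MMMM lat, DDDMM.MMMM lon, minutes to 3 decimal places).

8825.210,S / 15758.554,W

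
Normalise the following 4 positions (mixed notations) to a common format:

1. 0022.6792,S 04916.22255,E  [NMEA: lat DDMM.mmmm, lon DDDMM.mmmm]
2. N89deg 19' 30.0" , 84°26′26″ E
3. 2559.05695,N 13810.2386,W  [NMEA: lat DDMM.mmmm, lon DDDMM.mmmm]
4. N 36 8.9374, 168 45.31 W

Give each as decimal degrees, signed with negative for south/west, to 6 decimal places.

1. -0.377987, 49.270376
2. 89.325000, 84.440556
3. 25.984283, -138.170643
4. 36.148957, -168.755167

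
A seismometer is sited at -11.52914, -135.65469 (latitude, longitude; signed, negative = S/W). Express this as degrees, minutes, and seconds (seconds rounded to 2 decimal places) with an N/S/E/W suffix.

11°31′44.90″ S, 135°39′16.88″ W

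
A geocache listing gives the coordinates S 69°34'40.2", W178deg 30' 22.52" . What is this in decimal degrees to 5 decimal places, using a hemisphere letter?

Latitude: 69 + 34/60 + 40.2/3600 = 69.577833
λ: 178 + 30/60 + 22.52/3600 = 178.506256

69.57783° S, 178.50626° W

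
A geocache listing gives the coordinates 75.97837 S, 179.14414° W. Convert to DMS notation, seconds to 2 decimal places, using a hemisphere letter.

75°58′42.13″ S, 179°08′38.90″ W

Lat: whole degrees 75; 58.70220′ → 58′ and 42.1320″
Longitude: 0.144140° → 8.64840′; 0.64840 × 60 = 38.9040″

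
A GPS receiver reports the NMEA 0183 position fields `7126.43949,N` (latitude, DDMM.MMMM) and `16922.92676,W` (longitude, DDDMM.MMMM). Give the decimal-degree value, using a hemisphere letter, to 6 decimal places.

71.440658° N, 169.382113° W

Lat: degrees = first 2 digits = 71, minutes = 26.43949; 71 + 26.43949/60 = 71.4406582
λ: split at 3 digits → 169° and 22.92676′; 169 + 22.92676/60 = 169.3821127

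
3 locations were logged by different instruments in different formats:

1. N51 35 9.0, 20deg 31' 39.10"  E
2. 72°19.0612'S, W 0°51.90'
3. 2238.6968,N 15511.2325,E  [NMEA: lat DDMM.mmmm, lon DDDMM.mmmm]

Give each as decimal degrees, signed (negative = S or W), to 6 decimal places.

Point 1:
  Lat: 51 + 35/60 + 9/3600 = 51.5858333
  N ⇒ keep positive
  λ: 20° + 31/60 + 39.1/3600 = 20 + 0.516667 + 0.010861 = 20.5275278
  E ⇒ keep positive
Point 2:
  Lat: 19.0612′ = 0.317687°; total 72.3176867
  S ⇒ negate
  λ: 51.9′ = 0.865000°; total 0.8650000
  W → negative
Point 3:
  Lat: split at 2 digits → 22° and 38.6968′; 22 + 38.6968/60 = 22.6449467
  N → positive
  Lon: split at 3 digits → 155° and 11.2325′; 155 + 11.2325/60 = 155.1872083
  E → positive

1. 51.585833, 20.527528
2. -72.317687, -0.865000
3. 22.644947, 155.187208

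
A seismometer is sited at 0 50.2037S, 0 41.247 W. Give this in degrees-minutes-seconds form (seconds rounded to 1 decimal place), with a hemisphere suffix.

φ: 50.20370′ → 50′ and 0.20370 × 60 = 12.222″
λ: 41.24700′ → 41′ and 0.24700 × 60 = 14.820″

0°50′12.2″ S, 0°41′14.8″ W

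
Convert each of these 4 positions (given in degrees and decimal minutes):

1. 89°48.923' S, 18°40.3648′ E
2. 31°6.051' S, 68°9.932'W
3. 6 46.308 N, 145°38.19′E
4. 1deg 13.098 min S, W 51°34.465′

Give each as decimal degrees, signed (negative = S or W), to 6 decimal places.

1. -89.815383, 18.672747
2. -31.100850, -68.165533
3. 6.771800, 145.636500
4. -1.218300, -51.574417

Point 1:
  φ: 48.923′ = 0.815383°; total 89.8153833
  S ⇒ negate
  Lon: 18 + 40.3648/60 = 18.6727467
  E ⇒ keep positive
Point 2:
  φ: 6.051′ = 0.100850°; total 31.1008500
  S → negative
  λ: 68 + 9.932/60 = 68.1655333
  W → negative
Point 3:
  φ: 6 + 46.308/60 = 6.7718000
  N ⇒ keep positive
  Longitude: 38.19′ = 0.636500°; total 145.6365000
  E → positive
Point 4:
  Lat: 1 + 13.098/60 = 1.2183000
  S → negative
  Lon: 34.465′ = 0.574417°; total 51.5744167
  hemisphere W, so the sign is −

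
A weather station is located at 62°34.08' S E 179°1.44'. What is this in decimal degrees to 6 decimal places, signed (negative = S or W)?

-62.568000, 179.024000

Latitude: 62 + 34.08/60 = 62.5680000
hemisphere S, so the sign is −
λ: 1.44′ = 0.024000°; total 179.0240000
E ⇒ keep positive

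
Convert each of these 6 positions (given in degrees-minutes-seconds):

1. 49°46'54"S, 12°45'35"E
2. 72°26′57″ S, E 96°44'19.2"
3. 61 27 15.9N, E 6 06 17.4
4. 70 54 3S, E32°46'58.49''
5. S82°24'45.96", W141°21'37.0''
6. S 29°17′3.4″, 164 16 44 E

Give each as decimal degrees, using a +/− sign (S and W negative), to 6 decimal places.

1. -49.781667, 12.759722
2. -72.449167, 96.738667
3. 61.454417, 6.104833
4. -70.900833, 32.782914
5. -82.412767, -141.360278
6. -29.284278, 164.278889

Point 1:
  Latitude: 49° + 46/60 + 54/3600 = 49 + 0.766667 + 0.015000 = 49.7816667
  S → negative
  Longitude: 45′ + 35″ = 45.58333′; 12 + 45.58333/60 = 12.7597222
  E ⇒ keep positive
Point 2:
  φ: 72 + 26/60 + 57/3600 = 72.4491667
  S → negative
  λ: 96° + 44/60 + 19.2/3600 = 96 + 0.733333 + 0.005333 = 96.7386667
  E → positive
Point 3:
  Lat: 27′ + 15.9″ = 27.26500′; 61 + 27.26500/60 = 61.4544167
  N → positive
  Longitude: 6° + 6/60 + 17.4/3600 = 6 + 0.100000 + 0.004833 = 6.1048333
  E ⇒ keep positive
Point 4:
  Lat: 70° + 54/60 + 3/3600 = 70 + 0.900000 + 0.000833 = 70.9008333
  hemisphere S, so the sign is −
  λ: 46′ + 58.49″ = 46.97483′; 32 + 46.97483/60 = 32.7829139
  E → positive
Point 5:
  Latitude: 82 + 24/60 + 45.96/3600 = 82.4127667
  S → negative
  λ: 21′ + 37″ = 21.61667′; 141 + 21.61667/60 = 141.3602778
  W ⇒ negate
Point 6:
  Latitude: 29° + 17/60 + 3.4/3600 = 29 + 0.283333 + 0.000944 = 29.2842778
  S → negative
  λ: 164° + 16/60 + 44/3600 = 164 + 0.266667 + 0.012222 = 164.2788889
  E ⇒ keep positive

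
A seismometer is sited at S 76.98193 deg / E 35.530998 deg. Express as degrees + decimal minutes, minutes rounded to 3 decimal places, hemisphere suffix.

76° 58.916′ S, 35° 31.860′ E

φ: fractional part 0.981930 → 58.91580 minutes
Longitude: fractional part 0.530998 → 31.85988 minutes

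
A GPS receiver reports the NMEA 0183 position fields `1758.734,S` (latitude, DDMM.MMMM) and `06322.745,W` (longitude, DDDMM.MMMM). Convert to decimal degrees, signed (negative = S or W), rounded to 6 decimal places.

Lat: split at 2 digits → 17° and 58.734′; 17 + 58.734/60 = 17.9789000
S ⇒ negate
λ: degrees = first 3 digits = 63, minutes = 22.745; 63 + 22.745/60 = 63.3790833
hemisphere W, so the sign is −

-17.978900, -63.379083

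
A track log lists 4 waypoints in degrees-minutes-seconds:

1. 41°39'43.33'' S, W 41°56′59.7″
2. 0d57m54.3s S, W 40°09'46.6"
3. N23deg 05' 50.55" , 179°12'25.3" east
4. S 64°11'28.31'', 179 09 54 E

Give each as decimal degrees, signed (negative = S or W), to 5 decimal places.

1. -41.66204, -41.94992
2. -0.96508, -40.16294
3. 23.09738, 179.20703
4. -64.19120, 179.16500

Point 1:
  Lat: 39′ + 43.33″ = 39.72217′; 41 + 39.72217/60 = 41.662036
  S → negative
  Longitude: 41° + 56/60 + 59.7/3600 = 41 + 0.933333 + 0.016583 = 41.949917
  W → negative
Point 2:
  Lat: 0° + 57/60 + 54.3/3600 = 0 + 0.950000 + 0.015083 = 0.965083
  S → negative
  λ: 9′ + 46.6″ = 9.77667′; 40 + 9.77667/60 = 40.162944
  W → negative
Point 3:
  Lat: 5′ + 50.55″ = 5.84250′; 23 + 5.84250/60 = 23.097375
  N → positive
  Longitude: 179° + 12/60 + 25.3/3600 = 179 + 0.200000 + 0.007028 = 179.207028
  E → positive
Point 4:
  Lat: 11′ + 28.31″ = 11.47183′; 64 + 11.47183/60 = 64.191197
  S ⇒ negate
  Lon: 179° + 9/60 + 54/3600 = 179 + 0.150000 + 0.015000 = 179.165000
  E ⇒ keep positive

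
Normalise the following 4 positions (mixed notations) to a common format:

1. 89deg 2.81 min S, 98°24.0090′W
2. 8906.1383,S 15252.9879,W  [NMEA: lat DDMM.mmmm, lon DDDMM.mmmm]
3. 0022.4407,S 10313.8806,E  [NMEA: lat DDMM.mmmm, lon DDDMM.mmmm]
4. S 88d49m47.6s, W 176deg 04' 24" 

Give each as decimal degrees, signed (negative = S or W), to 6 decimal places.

1. -89.046833, -98.400150
2. -89.102305, -152.883132
3. -0.374012, 103.231343
4. -88.829889, -176.073333

Point 1:
  Lat: 2.81′ = 0.046833°; total 89.0468333
  hemisphere S, so the sign is −
  Lon: 24.009′ = 0.400150°; total 98.4001500
  W ⇒ negate
Point 2:
  Latitude: split at 2 digits → 89° and 6.1383′; 89 + 6.1383/60 = 89.1023050
  S → negative
  Longitude: split at 3 digits → 152° and 52.9879′; 152 + 52.9879/60 = 152.8831317
  hemisphere W, so the sign is −
Point 3:
  Latitude: split at 2 digits → 00° and 22.4407′; 0 + 22.4407/60 = 0.3740117
  S ⇒ negate
  Lon: degrees = first 3 digits = 103, minutes = 13.8806; 103 + 13.8806/60 = 103.2313433
  E ⇒ keep positive
Point 4:
  Lat: 88° + 49/60 + 47.6/3600 = 88 + 0.816667 + 0.013222 = 88.8298889
  S ⇒ negate
  Lon: 176° + 4/60 + 24/3600 = 176 + 0.066667 + 0.006667 = 176.0733333
  W → negative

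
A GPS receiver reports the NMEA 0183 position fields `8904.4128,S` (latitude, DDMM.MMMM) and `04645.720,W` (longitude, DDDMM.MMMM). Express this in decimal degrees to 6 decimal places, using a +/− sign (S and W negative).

Latitude: degrees = first 2 digits = 89, minutes = 4.4128; 89 + 4.4128/60 = 89.0735467
S → negative
λ: degrees = first 3 digits = 46, minutes = 45.72; 46 + 45.72/60 = 46.7620000
W ⇒ negate

-89.073547, -46.762000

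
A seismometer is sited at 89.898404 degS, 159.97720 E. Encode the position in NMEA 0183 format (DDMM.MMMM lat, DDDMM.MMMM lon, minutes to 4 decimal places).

8953.9042,S / 15958.6320,E

Lat: 89° + 0.898404 × 60 = 89° 53.904240′
λ: fractional part 0.977200 → 58.632000 minutes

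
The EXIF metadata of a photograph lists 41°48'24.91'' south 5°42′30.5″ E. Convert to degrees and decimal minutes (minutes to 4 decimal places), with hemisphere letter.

41° 48.4152′ S, 5° 42.5083′ E

Lat: seconds/60 = 0.41517; minutes = 48 + 0.41517 = 48.415167
Lon: 42 + 30.5/60 = 42.508333′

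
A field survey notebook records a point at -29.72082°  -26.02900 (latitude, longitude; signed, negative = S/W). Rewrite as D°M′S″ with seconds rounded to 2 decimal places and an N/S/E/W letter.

29°43′14.95″ S, 26°01′44.40″ W

Latitude is negative → S; |value| = 29.720820
Lat: 0.720820 × 60 = 43.24920′ → 43′, remainder × 60 = 14.9520″
Longitude is negative → W; |value| = 26.029000
Lon: whole degrees 26; 1.74000′ → 1′ and 44.4000″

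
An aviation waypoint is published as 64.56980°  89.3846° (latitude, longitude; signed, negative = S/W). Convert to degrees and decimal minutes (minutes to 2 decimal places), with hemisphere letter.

Latitude: 64° + 0.569800 × 60 = 64° 34.1880′
λ: fractional part 0.384600 → 23.0760 minutes

64° 34.19′ N, 89° 23.08′ E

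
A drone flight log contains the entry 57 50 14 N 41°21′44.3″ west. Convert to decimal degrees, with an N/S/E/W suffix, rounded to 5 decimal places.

φ: 50′ + 14″ = 50.23333′; 57 + 50.23333/60 = 57.837222
Longitude: 41 + 21/60 + 44.3/3600 = 41.362306

57.83722° N, 41.36231° W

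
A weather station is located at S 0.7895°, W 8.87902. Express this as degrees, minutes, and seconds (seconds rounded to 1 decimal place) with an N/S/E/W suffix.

Latitude: 0.789500 × 60 = 47.37000′ → 47′, remainder × 60 = 22.200″
Longitude: whole degrees 8; 52.74120′ → 52′ and 44.472″

0°47′22.2″ S, 8°52′44.5″ W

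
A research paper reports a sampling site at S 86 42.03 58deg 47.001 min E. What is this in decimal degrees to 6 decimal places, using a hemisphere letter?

Latitude: 86 + 42.03/60 = 86.7005000
Lon: 58 + 47.001/60 = 58.7833500

86.700500° S, 58.783350° E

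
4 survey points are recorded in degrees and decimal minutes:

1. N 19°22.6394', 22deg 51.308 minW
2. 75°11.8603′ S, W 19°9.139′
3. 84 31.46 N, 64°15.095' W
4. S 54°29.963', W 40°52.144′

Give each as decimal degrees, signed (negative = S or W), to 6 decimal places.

1. 19.377323, -22.855133
2. -75.197672, -19.152317
3. 84.524333, -64.251583
4. -54.499383, -40.869067

Point 1:
  φ: 19 + 22.6394/60 = 19.3773233
  N ⇒ keep positive
  Lon: 22 + 51.308/60 = 22.8551333
  W ⇒ negate
Point 2:
  Latitude: 75 + 11.8603/60 = 75.1976717
  S → negative
  Longitude: 19 + 9.139/60 = 19.1523167
  hemisphere W, so the sign is −
Point 3:
  Latitude: 84 + 31.46/60 = 84.5243333
  N → positive
  Longitude: 64 + 15.095/60 = 64.2515833
  W ⇒ negate
Point 4:
  Latitude: 29.963′ = 0.499383°; total 54.4993833
  hemisphere S, so the sign is −
  Lon: 40 + 52.144/60 = 40.8690667
  W → negative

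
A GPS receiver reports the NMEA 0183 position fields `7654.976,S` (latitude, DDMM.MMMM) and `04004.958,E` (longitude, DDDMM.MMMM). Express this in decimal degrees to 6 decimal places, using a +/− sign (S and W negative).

-76.916267, 40.082633

Latitude: degrees = first 2 digits = 76, minutes = 54.976; 76 + 54.976/60 = 76.9162667
S ⇒ negate
Lon: split at 3 digits → 040° and 4.958′; 40 + 4.958/60 = 40.0826333
E → positive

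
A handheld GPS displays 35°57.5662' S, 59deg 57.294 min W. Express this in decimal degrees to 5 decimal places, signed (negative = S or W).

Latitude: 35 + 57.5662/60 = 35.959437
hemisphere S, so the sign is −
Longitude: 57.294′ = 0.954900°; total 59.954900
hemisphere W, so the sign is −

-35.95944, -59.95490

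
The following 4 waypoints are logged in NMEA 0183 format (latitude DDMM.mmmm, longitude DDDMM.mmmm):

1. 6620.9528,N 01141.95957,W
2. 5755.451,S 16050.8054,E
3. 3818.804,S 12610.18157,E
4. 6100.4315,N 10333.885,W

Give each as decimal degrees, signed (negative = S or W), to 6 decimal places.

1. 66.349213, -11.699326
2. -57.924183, 160.846757
3. -38.313400, 126.169693
4. 61.007192, -103.564750

Point 1:
  Latitude: split at 2 digits → 66° and 20.9528′; 66 + 20.9528/60 = 66.3492133
  N → positive
  λ: degrees = first 3 digits = 11, minutes = 41.95957; 11 + 41.95957/60 = 11.6993262
  W ⇒ negate
Point 2:
  φ: degrees = first 2 digits = 57, minutes = 55.451; 57 + 55.451/60 = 57.9241833
  S → negative
  Longitude: split at 3 digits → 160° and 50.8054′; 160 + 50.8054/60 = 160.8467567
  E ⇒ keep positive
Point 3:
  Lat: degrees = first 2 digits = 38, minutes = 18.804; 38 + 18.804/60 = 38.3134000
  S → negative
  Longitude: degrees = first 3 digits = 126, minutes = 10.18157; 126 + 10.18157/60 = 126.1696928
  E → positive
Point 4:
  φ: degrees = first 2 digits = 61, minutes = 0.4315; 61 + 0.4315/60 = 61.0071917
  N → positive
  Lon: split at 3 digits → 103° and 33.885′; 103 + 33.885/60 = 103.5647500
  W → negative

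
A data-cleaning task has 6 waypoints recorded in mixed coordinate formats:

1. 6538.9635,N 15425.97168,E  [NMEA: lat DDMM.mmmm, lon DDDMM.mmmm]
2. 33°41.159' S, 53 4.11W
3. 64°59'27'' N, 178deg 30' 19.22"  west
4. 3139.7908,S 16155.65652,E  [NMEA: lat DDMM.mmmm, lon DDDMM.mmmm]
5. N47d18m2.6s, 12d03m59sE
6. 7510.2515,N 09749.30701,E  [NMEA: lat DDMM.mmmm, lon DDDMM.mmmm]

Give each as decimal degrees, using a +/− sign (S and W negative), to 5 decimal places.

Point 1:
  φ: split at 2 digits → 65° and 38.9635′; 65 + 38.9635/60 = 65.649392
  N → positive
  Longitude: degrees = first 3 digits = 154, minutes = 25.97168; 154 + 25.97168/60 = 154.432861
  E → positive
Point 2:
  Latitude: 33 + 41.159/60 = 33.685983
  hemisphere S, so the sign is −
  Lon: 53 + 4.11/60 = 53.068500
  W ⇒ negate
Point 3:
  Latitude: 64° + 59/60 + 27/3600 = 64 + 0.983333 + 0.007500 = 64.990833
  N → positive
  Longitude: 178° + 30/60 + 19.22/3600 = 178 + 0.500000 + 0.005339 = 178.505339
  hemisphere W, so the sign is −
Point 4:
  Latitude: split at 2 digits → 31° and 39.7908′; 31 + 39.7908/60 = 31.663180
  S → negative
  λ: split at 3 digits → 161° and 55.65652′; 161 + 55.65652/60 = 161.927609
  E ⇒ keep positive
Point 5:
  φ: 47 + 18/60 + 2.6/3600 = 47.300722
  N → positive
  λ: 12° + 3/60 + 59/3600 = 12 + 0.050000 + 0.016389 = 12.066389
  E → positive
Point 6:
  Latitude: split at 2 digits → 75° and 10.2515′; 75 + 10.2515/60 = 75.170858
  N → positive
  Longitude: split at 3 digits → 097° and 49.30701′; 97 + 49.30701/60 = 97.821784
  E ⇒ keep positive

1. 65.64939, 154.43286
2. -33.68598, -53.06850
3. 64.99083, -178.50534
4. -31.66318, 161.92761
5. 47.30072, 12.06639
6. 75.17086, 97.82178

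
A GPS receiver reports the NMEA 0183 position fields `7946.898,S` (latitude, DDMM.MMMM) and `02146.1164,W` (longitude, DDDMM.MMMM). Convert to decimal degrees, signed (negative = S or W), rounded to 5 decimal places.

Lat: degrees = first 2 digits = 79, minutes = 46.898; 79 + 46.898/60 = 79.781633
S → negative
λ: split at 3 digits → 021° and 46.1164′; 21 + 46.1164/60 = 21.768607
hemisphere W, so the sign is −

-79.78163, -21.76861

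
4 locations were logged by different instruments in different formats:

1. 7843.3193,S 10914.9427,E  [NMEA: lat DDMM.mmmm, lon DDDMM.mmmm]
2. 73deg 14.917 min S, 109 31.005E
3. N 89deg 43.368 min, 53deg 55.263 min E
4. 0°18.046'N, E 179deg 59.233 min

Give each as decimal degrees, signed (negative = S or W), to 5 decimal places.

Point 1:
  φ: split at 2 digits → 78° and 43.3193′; 78 + 43.3193/60 = 78.721988
  S → negative
  Lon: split at 3 digits → 109° and 14.9427′; 109 + 14.9427/60 = 109.249045
  E → positive
Point 2:
  Lat: 14.917′ = 0.248617°; total 73.248617
  S → negative
  Longitude: 109 + 31.005/60 = 109.516750
  E ⇒ keep positive
Point 3:
  φ: 43.368′ = 0.722800°; total 89.722800
  N ⇒ keep positive
  Longitude: 55.263′ = 0.921050°; total 53.921050
  E ⇒ keep positive
Point 4:
  Lat: 18.046′ = 0.300767°; total 0.300767
  N ⇒ keep positive
  λ: 59.233′ = 0.987217°; total 179.987217
  E → positive

1. -78.72199, 109.24905
2. -73.24862, 109.51675
3. 89.72280, 53.92105
4. 0.30077, 179.98722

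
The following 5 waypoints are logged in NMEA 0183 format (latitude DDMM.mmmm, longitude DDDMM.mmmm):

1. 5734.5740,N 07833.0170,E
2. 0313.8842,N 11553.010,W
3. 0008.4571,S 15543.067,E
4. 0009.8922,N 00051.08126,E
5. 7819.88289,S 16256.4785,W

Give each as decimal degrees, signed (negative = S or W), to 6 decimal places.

1. 57.576233, 78.550283
2. 3.231403, -115.883500
3. -0.140952, 155.717783
4. 0.164870, 0.851354
5. -78.331382, -162.941308

Point 1:
  Latitude: split at 2 digits → 57° and 34.574′; 57 + 34.574/60 = 57.5762333
  N ⇒ keep positive
  Lon: split at 3 digits → 078° and 33.017′; 78 + 33.017/60 = 78.5502833
  E → positive
Point 2:
  Lat: degrees = first 2 digits = 3, minutes = 13.8842; 3 + 13.8842/60 = 3.2314033
  N ⇒ keep positive
  λ: degrees = first 3 digits = 115, minutes = 53.01; 115 + 53.01/60 = 115.8835000
  W → negative
Point 3:
  φ: split at 2 digits → 00° and 8.4571′; 0 + 8.4571/60 = 0.1409517
  hemisphere S, so the sign is −
  Longitude: degrees = first 3 digits = 155, minutes = 43.067; 155 + 43.067/60 = 155.7177833
  E → positive
Point 4:
  Latitude: split at 2 digits → 00° and 9.8922′; 0 + 9.8922/60 = 0.1648700
  N → positive
  Longitude: degrees = first 3 digits = 0, minutes = 51.08126; 0 + 51.08126/60 = 0.8513543
  E ⇒ keep positive
Point 5:
  φ: split at 2 digits → 78° and 19.88289′; 78 + 19.88289/60 = 78.3313815
  S ⇒ negate
  Longitude: split at 3 digits → 162° and 56.4785′; 162 + 56.4785/60 = 162.9413083
  W → negative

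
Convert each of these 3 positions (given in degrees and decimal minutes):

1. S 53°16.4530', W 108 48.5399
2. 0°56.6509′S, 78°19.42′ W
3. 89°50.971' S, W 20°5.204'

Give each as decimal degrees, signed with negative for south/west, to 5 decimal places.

1. -53.27422, -108.80900
2. -0.94418, -78.32367
3. -89.84952, -20.08673

Point 1:
  Latitude: 53 + 16.453/60 = 53.274217
  hemisphere S, so the sign is −
  λ: 108 + 48.5399/60 = 108.808998
  W ⇒ negate
Point 2:
  φ: 56.6509′ = 0.944182°; total 0.944182
  hemisphere S, so the sign is −
  λ: 19.42′ = 0.323667°; total 78.323667
  W ⇒ negate
Point 3:
  Latitude: 89 + 50.971/60 = 89.849517
  hemisphere S, so the sign is −
  Longitude: 20 + 5.204/60 = 20.086733
  W → negative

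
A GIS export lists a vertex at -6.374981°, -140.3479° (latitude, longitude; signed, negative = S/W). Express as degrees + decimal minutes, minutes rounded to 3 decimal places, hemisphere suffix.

6° 22.499′ S, 140° 20.874′ W

Latitude is negative → S; |value| = 6.374981
Lat: fractional part 0.374981 → 22.49886 minutes
Longitude is negative → W; |value| = 140.347900
Lon: 140° + 0.347900 × 60 = 140° 20.87400′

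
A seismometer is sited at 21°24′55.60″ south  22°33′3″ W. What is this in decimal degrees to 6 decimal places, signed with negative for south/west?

φ: 24′ + 55.6″ = 24.92667′; 21 + 24.92667/60 = 21.4154444
hemisphere S, so the sign is −
Lon: 22 + 33/60 + 3/3600 = 22.5508333
hemisphere W, so the sign is −

-21.415444, -22.550833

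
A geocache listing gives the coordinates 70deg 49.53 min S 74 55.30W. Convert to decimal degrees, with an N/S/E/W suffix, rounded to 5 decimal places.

Lat: 70 + 49.53/60 = 70.825500
λ: 55.3′ = 0.921667°; total 74.921667

70.82550° S, 74.92167° W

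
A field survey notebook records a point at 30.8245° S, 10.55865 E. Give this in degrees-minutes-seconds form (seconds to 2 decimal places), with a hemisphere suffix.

Lat: whole degrees 30; 49.47000′ → 49′ and 28.2000″
Lon: 0.558650° → 33.51900′; 0.51900 × 60 = 31.1400″

30°49′28.20″ S, 10°33′31.14″ E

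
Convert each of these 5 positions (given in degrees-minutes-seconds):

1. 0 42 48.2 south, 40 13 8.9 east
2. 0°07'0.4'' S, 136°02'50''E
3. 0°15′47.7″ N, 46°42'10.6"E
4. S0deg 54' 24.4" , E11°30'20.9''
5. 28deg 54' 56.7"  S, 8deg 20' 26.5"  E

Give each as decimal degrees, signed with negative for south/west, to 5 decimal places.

1. -0.71339, 40.21914
2. -0.11678, 136.04722
3. 0.26325, 46.70294
4. -0.90678, 11.50581
5. -28.91575, 8.34069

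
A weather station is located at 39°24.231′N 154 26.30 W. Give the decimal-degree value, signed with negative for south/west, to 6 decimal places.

39.403850, -154.438333

Latitude: 24.231′ = 0.403850°; total 39.4038500
N ⇒ keep positive
λ: 26.3′ = 0.438333°; total 154.4383333
hemisphere W, so the sign is −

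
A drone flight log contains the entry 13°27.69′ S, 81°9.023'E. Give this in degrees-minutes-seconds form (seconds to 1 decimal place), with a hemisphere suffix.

13°27′41.4″ S, 81°09′1.4″ E

φ: 27.69000′ → 27′ and 0.69000 × 60 = 41.400″
Longitude: 9.02300′ → 9′ and 0.02300 × 60 = 1.380″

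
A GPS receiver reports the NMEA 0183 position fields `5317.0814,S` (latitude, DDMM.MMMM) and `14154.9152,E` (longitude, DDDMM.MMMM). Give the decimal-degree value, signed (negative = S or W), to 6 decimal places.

Lat: split at 2 digits → 53° and 17.0814′; 53 + 17.0814/60 = 53.2846900
S ⇒ negate
Lon: split at 3 digits → 141° and 54.9152′; 141 + 54.9152/60 = 141.9152533
E → positive

-53.284690, 141.915253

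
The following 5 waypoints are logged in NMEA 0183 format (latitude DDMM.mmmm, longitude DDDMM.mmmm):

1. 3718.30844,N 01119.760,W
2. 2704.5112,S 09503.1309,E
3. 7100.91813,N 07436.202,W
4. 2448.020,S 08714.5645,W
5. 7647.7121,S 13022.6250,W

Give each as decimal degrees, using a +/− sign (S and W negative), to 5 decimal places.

1. 37.30514, -11.32933
2. -27.07519, 95.05218
3. 71.01530, -74.60337
4. -24.80033, -87.24274
5. -76.79520, -130.37708

Point 1:
  φ: degrees = first 2 digits = 37, minutes = 18.30844; 37 + 18.30844/60 = 37.305141
  N ⇒ keep positive
  Longitude: split at 3 digits → 011° and 19.76′; 11 + 19.76/60 = 11.329333
  W ⇒ negate
Point 2:
  Latitude: degrees = first 2 digits = 27, minutes = 4.5112; 27 + 4.5112/60 = 27.075187
  S ⇒ negate
  Longitude: degrees = first 3 digits = 95, minutes = 3.1309; 95 + 3.1309/60 = 95.052182
  E ⇒ keep positive
Point 3:
  φ: split at 2 digits → 71° and 0.91813′; 71 + 0.91813/60 = 71.015302
  N ⇒ keep positive
  Lon: split at 3 digits → 074° and 36.202′; 74 + 36.202/60 = 74.603367
  hemisphere W, so the sign is −
Point 4:
  Lat: degrees = first 2 digits = 24, minutes = 48.02; 24 + 48.02/60 = 24.800333
  S → negative
  Longitude: degrees = first 3 digits = 87, minutes = 14.5645; 87 + 14.5645/60 = 87.242742
  W → negative
Point 5:
  Lat: degrees = first 2 digits = 76, minutes = 47.7121; 76 + 47.7121/60 = 76.795202
  hemisphere S, so the sign is −
  Longitude: split at 3 digits → 130° and 22.625′; 130 + 22.625/60 = 130.377083
  hemisphere W, so the sign is −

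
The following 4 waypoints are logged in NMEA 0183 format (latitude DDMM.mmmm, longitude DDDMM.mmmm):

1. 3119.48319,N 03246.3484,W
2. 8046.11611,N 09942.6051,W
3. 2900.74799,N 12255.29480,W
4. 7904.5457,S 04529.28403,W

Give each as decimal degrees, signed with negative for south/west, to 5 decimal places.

Point 1:
  Lat: degrees = first 2 digits = 31, minutes = 19.48319; 31 + 19.48319/60 = 31.324720
  N → positive
  λ: split at 3 digits → 032° and 46.3484′; 32 + 46.3484/60 = 32.772473
  W → negative
Point 2:
  φ: split at 2 digits → 80° and 46.11611′; 80 + 46.11611/60 = 80.768602
  N ⇒ keep positive
  Lon: degrees = first 3 digits = 99, minutes = 42.6051; 99 + 42.6051/60 = 99.710085
  W ⇒ negate
Point 3:
  φ: split at 2 digits → 29° and 0.74799′; 29 + 0.74799/60 = 29.012467
  N → positive
  λ: degrees = first 3 digits = 122, minutes = 55.2948; 122 + 55.2948/60 = 122.921580
  W ⇒ negate
Point 4:
  Lat: degrees = first 2 digits = 79, minutes = 4.5457; 79 + 4.5457/60 = 79.075762
  S → negative
  λ: degrees = first 3 digits = 45, minutes = 29.28403; 45 + 29.28403/60 = 45.488067
  hemisphere W, so the sign is −

1. 31.32472, -32.77247
2. 80.76860, -99.71009
3. 29.01247, -122.92158
4. -79.07576, -45.48807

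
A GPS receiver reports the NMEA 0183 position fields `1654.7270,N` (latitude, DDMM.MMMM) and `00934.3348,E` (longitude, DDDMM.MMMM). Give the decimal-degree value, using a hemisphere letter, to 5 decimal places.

Lat: split at 2 digits → 16° and 54.727′; 16 + 54.727/60 = 16.912117
Longitude: split at 3 digits → 009° and 34.3348′; 9 + 34.3348/60 = 9.572247

16.91212° N, 9.57225° E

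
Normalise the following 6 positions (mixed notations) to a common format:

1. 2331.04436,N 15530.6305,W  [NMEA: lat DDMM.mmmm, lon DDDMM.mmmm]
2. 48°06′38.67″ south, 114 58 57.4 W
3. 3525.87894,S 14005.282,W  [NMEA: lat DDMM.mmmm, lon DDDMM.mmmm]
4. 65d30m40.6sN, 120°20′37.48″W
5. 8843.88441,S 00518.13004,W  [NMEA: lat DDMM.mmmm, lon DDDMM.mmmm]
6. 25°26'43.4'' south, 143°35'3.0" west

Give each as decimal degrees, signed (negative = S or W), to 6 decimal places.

1. 23.517406, -155.510508
2. -48.110742, -114.982611
3. -35.431316, -140.088033
4. 65.511278, -120.343744
5. -88.731407, -5.302167
6. -25.445389, -143.584167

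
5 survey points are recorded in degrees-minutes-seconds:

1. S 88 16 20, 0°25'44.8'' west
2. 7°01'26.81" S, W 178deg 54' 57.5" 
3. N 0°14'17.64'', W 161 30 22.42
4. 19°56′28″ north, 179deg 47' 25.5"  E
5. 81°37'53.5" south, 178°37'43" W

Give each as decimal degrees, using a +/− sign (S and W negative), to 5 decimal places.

Point 1:
  Latitude: 88 + 16/60 + 20/3600 = 88.272222
  S ⇒ negate
  λ: 25′ + 44.8″ = 25.74667′; 0 + 25.74667/60 = 0.429111
  W → negative
Point 2:
  φ: 7° + 1/60 + 26.81/3600 = 7 + 0.016667 + 0.007447 = 7.024114
  hemisphere S, so the sign is −
  Longitude: 178 + 54/60 + 57.5/3600 = 178.915972
  hemisphere W, so the sign is −
Point 3:
  Lat: 0° + 14/60 + 17.64/3600 = 0 + 0.233333 + 0.004900 = 0.238233
  N → positive
  Longitude: 161° + 30/60 + 22.42/3600 = 161 + 0.500000 + 0.006228 = 161.506228
  hemisphere W, so the sign is −
Point 4:
  Latitude: 56′ + 28″ = 56.46667′; 19 + 56.46667/60 = 19.941111
  N ⇒ keep positive
  Lon: 179° + 47/60 + 25.5/3600 = 179 + 0.783333 + 0.007083 = 179.790417
  E → positive
Point 5:
  Lat: 37′ + 53.5″ = 37.89167′; 81 + 37.89167/60 = 81.631528
  S → negative
  Longitude: 37′ + 43″ = 37.71667′; 178 + 37.71667/60 = 178.628611
  W → negative

1. -88.27222, -0.42911
2. -7.02411, -178.91597
3. 0.23823, -161.50623
4. 19.94111, 179.79042
5. -81.63153, -178.62861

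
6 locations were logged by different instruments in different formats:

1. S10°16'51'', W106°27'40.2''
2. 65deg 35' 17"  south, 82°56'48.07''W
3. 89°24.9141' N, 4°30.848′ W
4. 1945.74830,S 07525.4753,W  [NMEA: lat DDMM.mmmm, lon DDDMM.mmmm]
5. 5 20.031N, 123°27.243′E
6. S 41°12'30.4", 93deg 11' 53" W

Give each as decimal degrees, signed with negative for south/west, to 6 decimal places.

Point 1:
  Latitude: 10° + 16/60 + 51/3600 = 10 + 0.266667 + 0.014167 = 10.2808333
  hemisphere S, so the sign is −
  Longitude: 106 + 27/60 + 40.2/3600 = 106.4611667
  hemisphere W, so the sign is −
Point 2:
  φ: 65 + 35/60 + 17/3600 = 65.5880556
  S ⇒ negate
  Longitude: 82 + 56/60 + 48.07/3600 = 82.9466861
  W ⇒ negate
Point 3:
  Lat: 89 + 24.9141/60 = 89.4152350
  N → positive
  Lon: 4 + 30.848/60 = 4.5141333
  hemisphere W, so the sign is −
Point 4:
  φ: split at 2 digits → 19° and 45.7483′; 19 + 45.7483/60 = 19.7624717
  S → negative
  Lon: split at 3 digits → 075° and 25.4753′; 75 + 25.4753/60 = 75.4245883
  W → negative
Point 5:
  Lat: 5 + 20.031/60 = 5.3338500
  N ⇒ keep positive
  Lon: 27.243′ = 0.454050°; total 123.4540500
  E → positive
Point 6:
  φ: 41 + 12/60 + 30.4/3600 = 41.2084444
  S → negative
  λ: 93 + 11/60 + 53/3600 = 93.1980556
  W → negative

1. -10.280833, -106.461167
2. -65.588056, -82.946686
3. 89.415235, -4.514133
4. -19.762472, -75.424588
5. 5.333850, 123.454050
6. -41.208444, -93.198056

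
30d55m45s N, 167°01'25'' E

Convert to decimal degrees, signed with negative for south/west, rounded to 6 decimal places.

Lat: 30 + 55/60 + 45/3600 = 30.9291667
N → positive
λ: 1′ + 25″ = 1.41667′; 167 + 1.41667/60 = 167.0236111
E → positive

30.929167, 167.023611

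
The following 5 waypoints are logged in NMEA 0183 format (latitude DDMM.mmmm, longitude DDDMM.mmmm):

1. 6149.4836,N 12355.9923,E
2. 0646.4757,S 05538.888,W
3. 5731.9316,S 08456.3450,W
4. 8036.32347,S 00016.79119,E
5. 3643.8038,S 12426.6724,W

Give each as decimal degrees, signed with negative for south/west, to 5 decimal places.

1. 61.82473, 123.93321
2. -6.77460, -55.64813
3. -57.53219, -84.93908
4. -80.60539, 0.27985
5. -36.73006, -124.44454

Point 1:
  Latitude: split at 2 digits → 61° and 49.4836′; 61 + 49.4836/60 = 61.824727
  N ⇒ keep positive
  Lon: degrees = first 3 digits = 123, minutes = 55.9923; 123 + 55.9923/60 = 123.933205
  E ⇒ keep positive
Point 2:
  Latitude: split at 2 digits → 06° and 46.4757′; 6 + 46.4757/60 = 6.774595
  S ⇒ negate
  Longitude: degrees = first 3 digits = 55, minutes = 38.888; 55 + 38.888/60 = 55.648133
  W → negative
Point 3:
  Latitude: degrees = first 2 digits = 57, minutes = 31.9316; 57 + 31.9316/60 = 57.532193
  hemisphere S, so the sign is −
  Lon: degrees = first 3 digits = 84, minutes = 56.345; 84 + 56.345/60 = 84.939083
  W → negative
Point 4:
  Latitude: split at 2 digits → 80° and 36.32347′; 80 + 36.32347/60 = 80.605391
  S ⇒ negate
  Longitude: split at 3 digits → 000° and 16.79119′; 0 + 16.79119/60 = 0.279853
  E ⇒ keep positive
Point 5:
  Lat: degrees = first 2 digits = 36, minutes = 43.8038; 36 + 43.8038/60 = 36.730063
  S ⇒ negate
  λ: degrees = first 3 digits = 124, minutes = 26.6724; 124 + 26.6724/60 = 124.444540
  hemisphere W, so the sign is −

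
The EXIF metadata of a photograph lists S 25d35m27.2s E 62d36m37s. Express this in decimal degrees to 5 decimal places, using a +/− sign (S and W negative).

φ: 35′ + 27.2″ = 35.45333′; 25 + 35.45333/60 = 25.590889
S ⇒ negate
Longitude: 36′ + 37″ = 36.61667′; 62 + 36.61667/60 = 62.610278
E ⇒ keep positive

-25.59089, 62.61028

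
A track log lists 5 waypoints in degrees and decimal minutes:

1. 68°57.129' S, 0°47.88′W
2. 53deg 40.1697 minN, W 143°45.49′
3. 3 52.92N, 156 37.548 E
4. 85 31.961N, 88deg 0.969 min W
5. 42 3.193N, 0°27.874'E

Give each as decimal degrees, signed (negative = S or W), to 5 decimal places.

1. -68.95215, -0.79800
2. 53.66950, -143.75817
3. 3.88200, 156.62580
4. 85.53268, -88.01615
5. 42.05322, 0.46457

Point 1:
  Latitude: 68 + 57.129/60 = 68.952150
  hemisphere S, so the sign is −
  Lon: 0 + 47.88/60 = 0.798000
  hemisphere W, so the sign is −
Point 2:
  Lat: 53 + 40.1697/60 = 53.669495
  N → positive
  Longitude: 45.49′ = 0.758167°; total 143.758167
  W ⇒ negate
Point 3:
  φ: 3 + 52.92/60 = 3.882000
  N ⇒ keep positive
  λ: 37.548′ = 0.625800°; total 156.625800
  E → positive
Point 4:
  Latitude: 85 + 31.961/60 = 85.532683
  N ⇒ keep positive
  Longitude: 0.969′ = 0.016150°; total 88.016150
  W ⇒ negate
Point 5:
  Lat: 3.193′ = 0.053217°; total 42.053217
  N ⇒ keep positive
  λ: 27.874′ = 0.464567°; total 0.464567
  E → positive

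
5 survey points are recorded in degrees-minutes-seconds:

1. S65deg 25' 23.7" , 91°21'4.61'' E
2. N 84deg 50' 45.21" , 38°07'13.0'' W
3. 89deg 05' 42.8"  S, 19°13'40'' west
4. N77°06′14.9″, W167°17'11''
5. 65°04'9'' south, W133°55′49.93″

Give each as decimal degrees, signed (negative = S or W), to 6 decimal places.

Point 1:
  Latitude: 65 + 25/60 + 23.7/3600 = 65.4232500
  S ⇒ negate
  λ: 91° + 21/60 + 4.61/3600 = 91 + 0.350000 + 0.001281 = 91.3512806
  E → positive
Point 2:
  φ: 84 + 50/60 + 45.21/3600 = 84.8458917
  N ⇒ keep positive
  Lon: 38° + 7/60 + 13/3600 = 38 + 0.116667 + 0.003611 = 38.1202778
  W → negative
Point 3:
  Latitude: 89° + 5/60 + 42.8/3600 = 89 + 0.083333 + 0.011889 = 89.0952222
  S ⇒ negate
  Longitude: 19 + 13/60 + 40/3600 = 19.2277778
  W ⇒ negate
Point 4:
  Latitude: 77 + 6/60 + 14.9/3600 = 77.1041389
  N → positive
  λ: 167° + 17/60 + 11/3600 = 167 + 0.283333 + 0.003056 = 167.2863889
  W ⇒ negate
Point 5:
  Lat: 4′ + 9″ = 4.15000′; 65 + 4.15000/60 = 65.0691667
  S ⇒ negate
  Lon: 55′ + 49.93″ = 55.83217′; 133 + 55.83217/60 = 133.9305361
  W → negative

1. -65.423250, 91.351281
2. 84.845892, -38.120278
3. -89.095222, -19.227778
4. 77.104139, -167.286389
5. -65.069167, -133.930536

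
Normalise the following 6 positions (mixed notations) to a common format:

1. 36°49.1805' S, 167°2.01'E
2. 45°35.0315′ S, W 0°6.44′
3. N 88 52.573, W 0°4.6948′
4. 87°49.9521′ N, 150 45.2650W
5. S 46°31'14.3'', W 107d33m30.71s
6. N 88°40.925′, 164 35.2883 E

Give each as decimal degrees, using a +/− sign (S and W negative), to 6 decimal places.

1. -36.819675, 167.033500
2. -45.583858, -0.107333
3. 88.876217, -0.078247
4. 87.832535, -150.754417
5. -46.520639, -107.558531
6. 88.682083, 164.588138

Point 1:
  Lat: 36 + 49.1805/60 = 36.8196750
  S → negative
  Lon: 2.01′ = 0.033500°; total 167.0335000
  E → positive
Point 2:
  φ: 45 + 35.0315/60 = 45.5838583
  S ⇒ negate
  Longitude: 6.44′ = 0.107333°; total 0.1073333
  hemisphere W, so the sign is −
Point 3:
  Latitude: 88 + 52.573/60 = 88.8762167
  N → positive
  λ: 4.6948′ = 0.078247°; total 0.0782467
  hemisphere W, so the sign is −
Point 4:
  Latitude: 49.9521′ = 0.832535°; total 87.8325350
  N ⇒ keep positive
  λ: 45.265′ = 0.754417°; total 150.7544167
  W → negative
Point 5:
  Latitude: 46° + 31/60 + 14.3/3600 = 46 + 0.516667 + 0.003972 = 46.5206389
  S → negative
  λ: 33′ + 30.71″ = 33.51183′; 107 + 33.51183/60 = 107.5585306
  hemisphere W, so the sign is −
Point 6:
  Latitude: 40.925′ = 0.682083°; total 88.6820833
  N → positive
  λ: 35.2883′ = 0.588138°; total 164.5881383
  E ⇒ keep positive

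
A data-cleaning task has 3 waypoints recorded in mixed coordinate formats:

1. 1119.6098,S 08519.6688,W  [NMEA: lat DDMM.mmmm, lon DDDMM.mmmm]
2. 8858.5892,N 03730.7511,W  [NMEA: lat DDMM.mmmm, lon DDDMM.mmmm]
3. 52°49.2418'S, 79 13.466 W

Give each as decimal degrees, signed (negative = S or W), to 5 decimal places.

1. -11.32683, -85.32781
2. 88.97649, -37.51252
3. -52.82070, -79.22443

Point 1:
  Lat: degrees = first 2 digits = 11, minutes = 19.6098; 11 + 19.6098/60 = 11.326830
  S ⇒ negate
  Longitude: degrees = first 3 digits = 85, minutes = 19.6688; 85 + 19.6688/60 = 85.327813
  W ⇒ negate
Point 2:
  Lat: split at 2 digits → 88° and 58.5892′; 88 + 58.5892/60 = 88.976487
  N ⇒ keep positive
  Longitude: split at 3 digits → 037° and 30.7511′; 37 + 30.7511/60 = 37.512518
  W ⇒ negate
Point 3:
  Lat: 52 + 49.2418/60 = 52.820697
  S → negative
  λ: 79 + 13.466/60 = 79.224433
  hemisphere W, so the sign is −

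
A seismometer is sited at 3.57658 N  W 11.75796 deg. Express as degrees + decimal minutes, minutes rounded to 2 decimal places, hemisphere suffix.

Latitude: fractional part 0.576580 → 34.5948 minutes
Lon: 11° + 0.757960 × 60 = 11° 45.4776′

3° 34.59′ N, 11° 45.48′ W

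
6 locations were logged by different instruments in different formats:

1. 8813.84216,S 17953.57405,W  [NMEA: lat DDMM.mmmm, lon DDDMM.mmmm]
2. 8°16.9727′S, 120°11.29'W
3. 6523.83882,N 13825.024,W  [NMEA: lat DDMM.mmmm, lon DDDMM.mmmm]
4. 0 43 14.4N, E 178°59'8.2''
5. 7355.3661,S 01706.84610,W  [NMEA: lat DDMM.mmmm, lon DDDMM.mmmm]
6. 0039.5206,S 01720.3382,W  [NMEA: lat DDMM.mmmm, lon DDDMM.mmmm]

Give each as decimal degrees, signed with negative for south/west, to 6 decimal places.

Point 1:
  Latitude: degrees = first 2 digits = 88, minutes = 13.84216; 88 + 13.84216/60 = 88.2307027
  S ⇒ negate
  Lon: split at 3 digits → 179° and 53.57405′; 179 + 53.57405/60 = 179.8929008
  W ⇒ negate
Point 2:
  Latitude: 16.9727′ = 0.282878°; total 8.2828783
  S → negative
  Lon: 120 + 11.29/60 = 120.1881667
  W ⇒ negate
Point 3:
  Lat: degrees = first 2 digits = 65, minutes = 23.83882; 65 + 23.83882/60 = 65.3973137
  N → positive
  Longitude: degrees = first 3 digits = 138, minutes = 25.024; 138 + 25.024/60 = 138.4170667
  W ⇒ negate
Point 4:
  Lat: 43′ + 14.4″ = 43.24000′; 0 + 43.24000/60 = 0.7206667
  N → positive
  Longitude: 178 + 59/60 + 8.2/3600 = 178.9856111
  E ⇒ keep positive
Point 5:
  Lat: split at 2 digits → 73° and 55.3661′; 73 + 55.3661/60 = 73.9227683
  S → negative
  λ: split at 3 digits → 017° and 6.8461′; 17 + 6.8461/60 = 17.1141017
  hemisphere W, so the sign is −
Point 6:
  Latitude: split at 2 digits → 00° and 39.5206′; 0 + 39.5206/60 = 0.6586767
  hemisphere S, so the sign is −
  Lon: degrees = first 3 digits = 17, minutes = 20.3382; 17 + 20.3382/60 = 17.3389700
  hemisphere W, so the sign is −

1. -88.230703, -179.892901
2. -8.282878, -120.188167
3. 65.397314, -138.417067
4. 0.720667, 178.985611
5. -73.922768, -17.114102
6. -0.658677, -17.338970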